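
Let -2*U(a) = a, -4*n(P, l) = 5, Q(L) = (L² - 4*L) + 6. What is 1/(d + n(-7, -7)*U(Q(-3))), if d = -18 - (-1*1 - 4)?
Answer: 8/31 ≈ 0.25806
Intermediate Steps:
Q(L) = 6 + L² - 4*L
n(P, l) = -5/4 (n(P, l) = -¼*5 = -5/4)
U(a) = -a/2
d = -13 (d = -18 - (-1 - 4) = -18 - 1*(-5) = -18 + 5 = -13)
1/(d + n(-7, -7)*U(Q(-3))) = 1/(-13 - (-5)*(6 + (-3)² - 4*(-3))/8) = 1/(-13 - (-5)*(6 + 9 + 12)/8) = 1/(-13 - (-5)*27/8) = 1/(-13 - 5/4*(-27/2)) = 1/(-13 + 135/8) = 1/(31/8) = 8/31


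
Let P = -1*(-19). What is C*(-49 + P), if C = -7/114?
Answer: 35/19 ≈ 1.8421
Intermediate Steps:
P = 19
C = -7/114 (C = -7*1/114 = -7/114 ≈ -0.061404)
C*(-49 + P) = -7*(-49 + 19)/114 = -7/114*(-30) = 35/19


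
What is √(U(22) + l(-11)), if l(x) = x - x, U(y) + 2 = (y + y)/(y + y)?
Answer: I ≈ 1.0*I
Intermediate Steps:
U(y) = -1 (U(y) = -2 + (y + y)/(y + y) = -2 + (2*y)/((2*y)) = -2 + (2*y)*(1/(2*y)) = -2 + 1 = -1)
l(x) = 0
√(U(22) + l(-11)) = √(-1 + 0) = √(-1) = I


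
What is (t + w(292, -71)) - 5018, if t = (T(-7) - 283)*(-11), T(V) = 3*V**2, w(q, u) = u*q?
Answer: -24254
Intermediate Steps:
w(q, u) = q*u
t = 1496 (t = (3*(-7)**2 - 283)*(-11) = (3*49 - 283)*(-11) = (147 - 283)*(-11) = -136*(-11) = 1496)
(t + w(292, -71)) - 5018 = (1496 + 292*(-71)) - 5018 = (1496 - 20732) - 5018 = -19236 - 5018 = -24254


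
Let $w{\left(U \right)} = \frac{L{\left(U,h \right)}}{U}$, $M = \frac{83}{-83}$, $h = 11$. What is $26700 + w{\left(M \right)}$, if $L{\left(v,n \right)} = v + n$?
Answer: $26690$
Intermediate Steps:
$L{\left(v,n \right)} = n + v$
$M = -1$ ($M = 83 \left(- \frac{1}{83}\right) = -1$)
$w{\left(U \right)} = \frac{11 + U}{U}$
$26700 + w{\left(M \right)} = 26700 + \frac{11 - 1}{-1} = 26700 - 10 = 26690$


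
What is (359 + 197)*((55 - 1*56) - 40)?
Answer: -22796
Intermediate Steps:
(359 + 197)*((55 - 1*56) - 40) = 556*((55 - 56) - 40) = 556*(-1 - 40) = 556*(-41) = -22796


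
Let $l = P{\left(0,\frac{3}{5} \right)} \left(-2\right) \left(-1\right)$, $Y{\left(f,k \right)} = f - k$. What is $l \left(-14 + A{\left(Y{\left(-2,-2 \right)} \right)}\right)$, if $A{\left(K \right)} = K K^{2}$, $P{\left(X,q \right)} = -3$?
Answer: $84$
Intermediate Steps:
$l = -6$ ($l = \left(-3\right) \left(-2\right) \left(-1\right) = 6 \left(-1\right) = -6$)
$A{\left(K \right)} = K^{3}$
$l \left(-14 + A{\left(Y{\left(-2,-2 \right)} \right)}\right) = - 6 \left(-14 + \left(-2 - -2\right)^{3}\right) = - 6 \left(-14 + \left(-2 + 2\right)^{3}\right) = - 6 \left(-14 + 0^{3}\right) = - 6 \left(-14 + 0\right) = \left(-6\right) \left(-14\right) = 84$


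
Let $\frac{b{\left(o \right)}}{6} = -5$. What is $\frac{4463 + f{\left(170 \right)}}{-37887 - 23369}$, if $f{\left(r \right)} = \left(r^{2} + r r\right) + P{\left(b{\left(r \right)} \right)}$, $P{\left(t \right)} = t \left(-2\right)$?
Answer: $- \frac{62323}{61256} \approx -1.0174$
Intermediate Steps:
$b{\left(o \right)} = -30$ ($b{\left(o \right)} = 6 \left(-5\right) = -30$)
$P{\left(t \right)} = - 2 t$
$f{\left(r \right)} = 60 + 2 r^{2}$ ($f{\left(r \right)} = \left(r^{2} + r r\right) - -60 = \left(r^{2} + r^{2}\right) + 60 = 2 r^{2} + 60 = 60 + 2 r^{2}$)
$\frac{4463 + f{\left(170 \right)}}{-37887 - 23369} = \frac{4463 + \left(60 + 2 \cdot 170^{2}\right)}{-37887 - 23369} = \frac{4463 + \left(60 + 2 \cdot 28900\right)}{-61256} = \left(4463 + \left(60 + 57800\right)\right) \left(- \frac{1}{61256}\right) = \left(4463 + 57860\right) \left(- \frac{1}{61256}\right) = 62323 \left(- \frac{1}{61256}\right) = - \frac{62323}{61256}$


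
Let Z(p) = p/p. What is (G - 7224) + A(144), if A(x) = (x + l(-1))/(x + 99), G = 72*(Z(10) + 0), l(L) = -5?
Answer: -1737797/243 ≈ -7151.4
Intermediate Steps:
Z(p) = 1
G = 72 (G = 72*(1 + 0) = 72*1 = 72)
A(x) = (-5 + x)/(99 + x) (A(x) = (x - 5)/(x + 99) = (-5 + x)/(99 + x))
(G - 7224) + A(144) = (72 - 7224) + (-5 + 144)/(99 + 144) = -7152 + 139/243 = -1737797/243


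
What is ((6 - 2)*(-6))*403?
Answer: -9672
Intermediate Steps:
((6 - 2)*(-6))*403 = (4*(-6))*403 = -24*403 = -9672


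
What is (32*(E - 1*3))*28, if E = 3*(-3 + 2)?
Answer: -5376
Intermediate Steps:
E = -3 (E = 3*(-1) = -3)
(32*(E - 1*3))*28 = (32*(-3 - 1*3))*28 = (32*(-3 - 3))*28 = (32*(-6))*28 = -192*28 = -5376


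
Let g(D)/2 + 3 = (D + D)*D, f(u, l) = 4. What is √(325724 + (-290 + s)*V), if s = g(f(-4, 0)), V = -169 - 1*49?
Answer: 10*√3763 ≈ 613.43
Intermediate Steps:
V = -218 (V = -169 - 49 = -218)
g(D) = -6 + 4*D² (g(D) = -6 + 2*((D + D)*D) = -6 + 2*((2*D)*D) = -6 + 2*(2*D²) = -6 + 4*D²)
s = 58 (s = -6 + 4*4² = -6 + 4*16 = -6 + 64 = 58)
√(325724 + (-290 + s)*V) = √(325724 + (-290 + 58)*(-218)) = √(325724 - 232*(-218)) = √(325724 + 50576) = √376300 = 10*√3763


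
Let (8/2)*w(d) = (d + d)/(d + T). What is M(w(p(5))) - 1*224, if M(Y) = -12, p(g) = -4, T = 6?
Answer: -236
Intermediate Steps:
w(d) = d/(2*(6 + d)) (w(d) = ((d + d)/(d + 6))/4 = ((2*d)/(6 + d))/4 = (2*d/(6 + d))/4 = d/(2*(6 + d)))
M(w(p(5))) - 1*224 = -12 - 1*224 = -12 - 224 = -236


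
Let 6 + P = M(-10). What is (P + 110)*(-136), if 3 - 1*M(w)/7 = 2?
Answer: -15096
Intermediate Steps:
M(w) = 7 (M(w) = 21 - 7*2 = 21 - 14 = 7)
P = 1 (P = -6 + 7 = 1)
(P + 110)*(-136) = (1 + 110)*(-136) = 111*(-136) = -15096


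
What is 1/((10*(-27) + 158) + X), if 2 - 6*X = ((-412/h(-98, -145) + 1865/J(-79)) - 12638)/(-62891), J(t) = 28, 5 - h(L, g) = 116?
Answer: -1172791368/131000763113 ≈ -0.0089526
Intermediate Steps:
h(L, g) = -111 (h(L, g) = 5 - 1*116 = 5 - 116 = -111)
X = 351870103/1172791368 (X = ⅓ - ((-412/(-111) + 1865/28) - 12638)/(6*(-62891)) = ⅓ - ((-412*(-1/111) + 1865*(1/28)) - 12638)*(-1)/(6*62891) = ⅓ - ((412/111 + 1865/28) - 12638)*(-1)/(6*62891) = ⅓ - (218551/3108 - 12638)*(-1)/(6*62891) = ⅓ - (-39060353)*(-1)/(18648*62891) = ⅓ - ⅙*39060353/195465228 = ⅓ - 39060353/1172791368 = 351870103/1172791368 ≈ 0.30003)
1/((10*(-27) + 158) + X) = 1/((10*(-27) + 158) + 351870103/1172791368) = 1/((-270 + 158) + 351870103/1172791368) = 1/(-112 + 351870103/1172791368) = 1/(-131000763113/1172791368) = -1172791368/131000763113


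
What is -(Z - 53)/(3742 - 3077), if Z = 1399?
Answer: -1346/665 ≈ -2.0241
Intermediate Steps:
-(Z - 53)/(3742 - 3077) = -(1399 - 53)/(3742 - 3077) = -1346/665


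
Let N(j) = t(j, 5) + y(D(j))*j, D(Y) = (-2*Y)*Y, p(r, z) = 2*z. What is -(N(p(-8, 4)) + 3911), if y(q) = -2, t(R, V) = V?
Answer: -3900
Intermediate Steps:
D(Y) = -2*Y²
N(j) = 5 - 2*j
-(N(p(-8, 4)) + 3911) = -((5 - 4*4) + 3911) = -((5 - 2*8) + 3911) = -((5 - 16) + 3911) = -(-11 + 3911) = -1*3900 = -3900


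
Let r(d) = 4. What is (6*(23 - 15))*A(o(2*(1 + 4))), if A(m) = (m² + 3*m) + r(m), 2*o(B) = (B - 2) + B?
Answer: 5376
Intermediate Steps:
o(B) = -1 + B (o(B) = ((B - 2) + B)/2 = ((-2 + B) + B)/2 = (-2 + 2*B)/2 = -1 + B)
A(m) = 4 + m² + 3*m (A(m) = (m² + 3*m) + 4 = 4 + m² + 3*m)
(6*(23 - 15))*A(o(2*(1 + 4))) = (6*(23 - 15))*(4 + (-1 + 2*(1 + 4))² + 3*(-1 + 2*(1 + 4))) = (6*8)*(4 + (-1 + 2*5)² + 3*(-1 + 2*5)) = 48*(4 + (-1 + 10)² + 3*(-1 + 10)) = 48*(4 + 9² + 3*9) = 48*(4 + 81 + 27) = 48*112 = 5376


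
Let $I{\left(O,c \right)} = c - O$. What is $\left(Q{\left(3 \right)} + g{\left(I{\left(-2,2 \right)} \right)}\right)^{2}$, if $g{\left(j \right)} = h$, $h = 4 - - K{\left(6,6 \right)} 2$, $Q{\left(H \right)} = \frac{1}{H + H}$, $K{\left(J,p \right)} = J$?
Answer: $\frac{9409}{36} \approx 261.36$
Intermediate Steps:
$Q{\left(H \right)} = \frac{1}{2 H}$
$h = 16$ ($h = 4 - \left(-1\right) 6 \cdot 2 = 4 - \left(-6\right) 2 = 4 - -12 = 4 + 12 = 16$)
$g{\left(j \right)} = 16$
$\left(Q{\left(3 \right)} + g{\left(I{\left(-2,2 \right)} \right)}\right)^{2} = \left(\frac{1}{2 \cdot 3} + 16\right)^{2} = \left(\frac{1}{2} \cdot \frac{1}{3} + 16\right)^{2} = \left(\frac{1}{6} + 16\right)^{2} = \left(\frac{97}{6}\right)^{2} = \frac{9409}{36}$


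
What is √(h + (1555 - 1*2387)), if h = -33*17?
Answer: I*√1393 ≈ 37.323*I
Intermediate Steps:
h = -561
√(h + (1555 - 1*2387)) = √(-561 + (1555 - 1*2387)) = √(-561 + (1555 - 2387)) = √(-561 - 832) = √(-1393) = I*√1393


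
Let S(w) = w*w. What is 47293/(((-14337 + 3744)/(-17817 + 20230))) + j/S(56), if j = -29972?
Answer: -89547892405/8304912 ≈ -10783.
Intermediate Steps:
S(w) = w²
47293/(((-14337 + 3744)/(-17817 + 20230))) + j/S(56) = 47293/(((-14337 + 3744)/(-17817 + 20230))) - 29972/(56²) = 47293/((-10593/2413)) - 29972/3136 = 47293/((-10593*1/2413)) - 29972*1/3136 = 47293/(-10593/2413) - 7493/784 = 47293*(-2413/10593) - 7493/784 = -114118009/10593 - 7493/784 = -89547892405/8304912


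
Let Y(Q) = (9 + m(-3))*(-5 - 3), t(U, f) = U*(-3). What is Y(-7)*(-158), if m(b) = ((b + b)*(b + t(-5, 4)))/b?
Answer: 41712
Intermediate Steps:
t(U, f) = -3*U
m(b) = 30 + 2*b (m(b) = ((b + b)*(b - 3*(-5)))/b = ((2*b)*(b + 15))/b = ((2*b)*(15 + b))/b = (2*b*(15 + b))/b = 30 + 2*b)
Y(Q) = -264 (Y(Q) = (9 + (30 + 2*(-3)))*(-5 - 3) = (9 + (30 - 6))*(-8) = (9 + 24)*(-8) = 33*(-8) = -264)
Y(-7)*(-158) = -264*(-158) = 41712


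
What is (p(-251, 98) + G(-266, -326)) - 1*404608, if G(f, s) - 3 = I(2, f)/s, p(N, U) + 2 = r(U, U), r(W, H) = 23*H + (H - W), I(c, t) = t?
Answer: -65583406/163 ≈ -4.0235e+5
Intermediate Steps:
r(W, H) = -W + 24*H
p(N, U) = -2 + 23*U (p(N, U) = -2 + (-U + 24*U) = -2 + 23*U)
G(f, s) = 3 + f/s
(p(-251, 98) + G(-266, -326)) - 1*404608 = ((-2 + 23*98) + (3 - 266/(-326))) - 1*404608 = ((-2 + 2254) + (3 - 266*(-1/326))) - 404608 = (2252 + (3 + 133/163)) - 404608 = (2252 + 622/163) - 404608 = 367698/163 - 404608 = -65583406/163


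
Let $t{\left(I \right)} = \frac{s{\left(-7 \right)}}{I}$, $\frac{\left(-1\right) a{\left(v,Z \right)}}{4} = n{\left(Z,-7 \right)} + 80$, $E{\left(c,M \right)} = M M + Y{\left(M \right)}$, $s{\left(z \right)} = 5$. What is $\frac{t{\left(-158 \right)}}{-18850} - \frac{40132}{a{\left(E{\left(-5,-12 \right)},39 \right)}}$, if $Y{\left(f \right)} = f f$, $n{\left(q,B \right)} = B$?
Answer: $\frac{5976256853}{43483180} \approx 137.44$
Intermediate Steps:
$Y{\left(f \right)} = f^{2}$
$E{\left(c,M \right)} = 2 M^{2}$ ($E{\left(c,M \right)} = M M + M^{2} = M^{2} + M^{2} = 2 M^{2}$)
$a{\left(v,Z \right)} = -292$ ($a{\left(v,Z \right)} = - 4 \left(-7 + 80\right) = \left(-4\right) 73 = -292$)
$t{\left(I \right)} = \frac{5}{I}$
$\frac{t{\left(-158 \right)}}{-18850} - \frac{40132}{a{\left(E{\left(-5,-12 \right)},39 \right)}} = \frac{5 \frac{1}{-158}}{-18850} - \frac{40132}{-292} = 5 \left(- \frac{1}{158}\right) \left(- \frac{1}{18850}\right) - - \frac{10033}{73} = \left(- \frac{5}{158}\right) \left(- \frac{1}{18850}\right) + \frac{10033}{73} = \frac{1}{595660} + \frac{10033}{73} = \frac{5976256853}{43483180}$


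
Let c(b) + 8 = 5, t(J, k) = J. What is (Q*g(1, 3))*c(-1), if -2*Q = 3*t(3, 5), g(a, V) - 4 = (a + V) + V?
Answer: 297/2 ≈ 148.50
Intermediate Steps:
g(a, V) = 4 + a + 2*V (g(a, V) = 4 + ((a + V) + V) = 4 + ((V + a) + V) = 4 + (a + 2*V) = 4 + a + 2*V)
c(b) = -3 (c(b) = -8 + 5 = -3)
Q = -9/2 (Q = -3*3/2 = -½*9 = -9/2 ≈ -4.5000)
(Q*g(1, 3))*c(-1) = -9*(4 + 1 + 2*3)/2*(-3) = -9*(4 + 1 + 6)/2*(-3) = -9/2*11*(-3) = -99/2*(-3) = 297/2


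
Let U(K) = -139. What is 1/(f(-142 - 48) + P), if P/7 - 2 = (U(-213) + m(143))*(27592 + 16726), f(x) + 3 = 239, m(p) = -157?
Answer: -1/91826646 ≈ -1.0890e-8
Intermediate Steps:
f(x) = 236 (f(x) = -3 + 239 = 236)
P = -91826882 (P = 14 + 7*((-139 - 157)*(27592 + 16726)) = 14 + 7*(-296*44318) = 14 + 7*(-13118128) = 14 - 91826896 = -91826882)
1/(f(-142 - 48) + P) = 1/(236 - 91826882) = 1/(-91826646) = -1/91826646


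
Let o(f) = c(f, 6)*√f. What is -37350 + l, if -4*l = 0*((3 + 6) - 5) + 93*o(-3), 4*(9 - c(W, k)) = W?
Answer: -37350 - 3627*I*√3/16 ≈ -37350.0 - 392.63*I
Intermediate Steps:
c(W, k) = 9 - W/4
o(f) = √f*(9 - f/4) (o(f) = (9 - f/4)*√f = √f*(9 - f/4))
l = -3627*I*√3/16 (l = -(0*((3 + 6) - 5) + 93*(√(-3)*(36 - 1*(-3))/4))/4 = -(0*(9 - 5) + 93*((I*√3)*(36 + 3)/4))/4 = -(0*4 + 93*((¼)*(I*√3)*39))/4 = -(0 + 93*(39*I*√3/4))/4 = -(0 + 3627*I*√3/4)/4 = -3627*I*√3/16 ≈ -392.63*I)
-37350 + l = -37350 - 3627*I*√3/16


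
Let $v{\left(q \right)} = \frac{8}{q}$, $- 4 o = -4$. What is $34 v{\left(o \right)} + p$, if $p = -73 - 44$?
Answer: $155$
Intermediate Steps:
$p = -117$
$o = 1$ ($o = \left(- \frac{1}{4}\right) \left(-4\right) = 1$)
$34 v{\left(o \right)} + p = 34 \cdot \frac{8}{1} - 117 = 34 \cdot 8 \cdot 1 - 117 = 34 \cdot 8 - 117 = 272 - 117 = 155$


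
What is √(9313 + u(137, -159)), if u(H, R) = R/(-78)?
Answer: √6296966/26 ≈ 96.514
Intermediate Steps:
u(H, R) = -R/78 (u(H, R) = R*(-1/78) = -R/78)
√(9313 + u(137, -159)) = √(9313 - 1/78*(-159)) = √(9313 + 53/26) = √(242191/26) = √6296966/26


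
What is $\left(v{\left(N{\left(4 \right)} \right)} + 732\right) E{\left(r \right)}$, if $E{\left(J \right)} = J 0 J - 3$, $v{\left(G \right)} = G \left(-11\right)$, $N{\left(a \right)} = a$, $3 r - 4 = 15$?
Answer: $-2064$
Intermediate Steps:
$r = \frac{19}{3}$ ($r = \frac{4}{3} + \frac{1}{3} \cdot 15 = \frac{4}{3} + 5 = \frac{19}{3} \approx 6.3333$)
$v{\left(G \right)} = - 11 G$
$E{\left(J \right)} = -3$ ($E{\left(J \right)} = J 0 - 3 = 0 - 3 = -3$)
$\left(v{\left(N{\left(4 \right)} \right)} + 732\right) E{\left(r \right)} = \left(\left(-11\right) 4 + 732\right) \left(-3\right) = \left(-44 + 732\right) \left(-3\right) = 688 \left(-3\right) = -2064$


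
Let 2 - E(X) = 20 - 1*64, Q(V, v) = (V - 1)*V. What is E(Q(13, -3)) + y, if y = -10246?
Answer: -10200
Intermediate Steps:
Q(V, v) = V*(-1 + V) (Q(V, v) = (-1 + V)*V = V*(-1 + V))
E(X) = 46 (E(X) = 2 - (20 - 1*64) = 2 - (20 - 64) = 2 - 1*(-44) = 2 + 44 = 46)
E(Q(13, -3)) + y = 46 - 10246 = -10200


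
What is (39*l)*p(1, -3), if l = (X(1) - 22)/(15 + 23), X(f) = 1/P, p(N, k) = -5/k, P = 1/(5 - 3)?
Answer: -650/19 ≈ -34.211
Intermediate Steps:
P = ½ (P = 1/2 = ½ ≈ 0.50000)
X(f) = 2 (X(f) = 1/(½) = 2)
l = -10/19 (l = (2 - 22)/(15 + 23) = -20/38 = -20*1/38 = -10/19 ≈ -0.52632)
(39*l)*p(1, -3) = (39*(-10/19))*(-5/(-3)) = -(-1950)*(-1)/(19*3) = -390/19*5/3 = -650/19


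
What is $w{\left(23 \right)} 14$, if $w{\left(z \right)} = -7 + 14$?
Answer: $98$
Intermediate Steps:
$w{\left(z \right)} = 7$
$w{\left(23 \right)} 14 = 7 \cdot 14 = 98$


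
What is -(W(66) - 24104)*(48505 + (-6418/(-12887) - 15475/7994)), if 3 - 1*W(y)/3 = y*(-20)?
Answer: 14372860206662885/14716954 ≈ 9.7662e+8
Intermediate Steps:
W(y) = 9 + 60*y (W(y) = 9 - 3*y*(-20) = 9 - (-60)*y = 9 + 60*y)
-(W(66) - 24104)*(48505 + (-6418/(-12887) - 15475/7994)) = -((9 + 60*66) - 24104)*(48505 + (-6418/(-12887) - 15475/7994)) = -((9 + 3960) - 24104)*(48505 + (-6418*(-1/12887) - 15475*1/7994)) = -(3969 - 24104)*(48505 + (6418/12887 - 15475/7994)) = -(-20135)*(48505 - 21160119/14716954) = -(-20135)*713824693651/14716954 = -1*(-14372860206662885/14716954) = 14372860206662885/14716954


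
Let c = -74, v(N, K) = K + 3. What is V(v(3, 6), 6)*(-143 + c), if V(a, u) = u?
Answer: -1302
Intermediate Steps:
v(N, K) = 3 + K
V(v(3, 6), 6)*(-143 + c) = 6*(-143 - 74) = 6*(-217) = -1302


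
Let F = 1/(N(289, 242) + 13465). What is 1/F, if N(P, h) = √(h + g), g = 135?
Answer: 13465 + √377 ≈ 13484.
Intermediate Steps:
N(P, h) = √(135 + h) (N(P, h) = √(h + 135) = √(135 + h))
F = 1/(13465 + √377) (F = 1/(√(135 + 242) + 13465) = 1/(√377 + 13465) = 1/(13465 + √377) ≈ 7.4160e-5)
1/F = 1/(13465/181305848 - √377/181305848)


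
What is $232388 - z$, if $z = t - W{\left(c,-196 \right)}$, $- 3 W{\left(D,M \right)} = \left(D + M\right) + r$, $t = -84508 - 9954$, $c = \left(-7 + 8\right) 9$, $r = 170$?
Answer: $\frac{980567}{3} \approx 3.2686 \cdot 10^{5}$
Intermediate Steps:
$c = 9$ ($c = 1 \cdot 9 = 9$)
$t = -94462$
$W{\left(D,M \right)} = - \frac{170}{3} - \frac{D}{3} - \frac{M}{3}$ ($W{\left(D,M \right)} = - \frac{\left(D + M\right) + 170}{3} = - \frac{170 + D + M}{3} = - \frac{170}{3} - \frac{D}{3} - \frac{M}{3}$)
$z = - \frac{283403}{3}$ ($z = -94462 - \left(- \frac{170}{3} - 3 - - \frac{196}{3}\right) = -94462 - \left(- \frac{170}{3} - 3 + \frac{196}{3}\right) = -94462 - \frac{17}{3} = - \frac{283403}{3} \approx -94468.0$)
$232388 - z = 232388 - - \frac{283403}{3} = 232388 + \frac{283403}{3} = \frac{980567}{3}$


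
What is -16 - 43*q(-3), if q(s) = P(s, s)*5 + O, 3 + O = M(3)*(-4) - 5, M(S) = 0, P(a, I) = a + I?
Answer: 1618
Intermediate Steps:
P(a, I) = I + a
O = -8 (O = -3 + (0*(-4) - 5) = -3 + (0 - 5) = -3 - 5 = -8)
q(s) = -8 + 10*s (q(s) = (s + s)*5 - 8 = (2*s)*5 - 8 = 10*s - 8 = -8 + 10*s)
-16 - 43*q(-3) = -16 - 43*(-8 + 10*(-3)) = -16 - 43*(-8 - 30) = -16 - 43*(-38) = -16 + 1634 = 1618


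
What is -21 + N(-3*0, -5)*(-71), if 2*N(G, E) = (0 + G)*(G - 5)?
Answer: -21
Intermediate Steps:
N(G, E) = G*(-5 + G)/2 (N(G, E) = ((0 + G)*(G - 5))/2 = (G*(-5 + G))/2 = G*(-5 + G)/2)
-21 + N(-3*0, -5)*(-71) = -21 + ((-3*0)*(-5 - 3*0)/2)*(-71) = -21 + ((½)*0*(-5 + 0))*(-71) = -21 + ((½)*0*(-5))*(-71) = -21 + 0*(-71) = -21 + 0 = -21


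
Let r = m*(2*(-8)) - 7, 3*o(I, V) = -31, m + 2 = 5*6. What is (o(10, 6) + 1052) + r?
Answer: 1760/3 ≈ 586.67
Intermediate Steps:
m = 28 (m = -2 + 5*6 = -2 + 30 = 28)
o(I, V) = -31/3 (o(I, V) = (⅓)*(-31) = -31/3)
r = -455 (r = 28*(2*(-8)) - 7 = 28*(-16) - 7 = -448 - 7 = -455)
(o(10, 6) + 1052) + r = (-31/3 + 1052) - 455 = 3125/3 - 455 = 1760/3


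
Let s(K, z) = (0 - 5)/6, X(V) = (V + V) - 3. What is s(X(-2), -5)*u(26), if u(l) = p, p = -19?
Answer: 95/6 ≈ 15.833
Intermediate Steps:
X(V) = -3 + 2*V (X(V) = 2*V - 3 = -3 + 2*V)
u(l) = -19
s(K, z) = -⅚ (s(K, z) = -5*⅙ = -⅚)
s(X(-2), -5)*u(26) = -⅚*(-19) = 95/6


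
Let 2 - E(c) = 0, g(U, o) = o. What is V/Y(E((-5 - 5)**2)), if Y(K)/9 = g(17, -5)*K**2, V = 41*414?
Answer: -943/10 ≈ -94.300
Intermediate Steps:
E(c) = 2 (E(c) = 2 - 1*0 = 2 + 0 = 2)
V = 16974
Y(K) = -45*K**2 (Y(K) = 9*(-5*K**2) = -45*K**2)
V/Y(E((-5 - 5)**2)) = 16974/((-45*2**2)) = 16974/((-45*4)) = 16974/(-180) = 16974*(-1/180) = -943/10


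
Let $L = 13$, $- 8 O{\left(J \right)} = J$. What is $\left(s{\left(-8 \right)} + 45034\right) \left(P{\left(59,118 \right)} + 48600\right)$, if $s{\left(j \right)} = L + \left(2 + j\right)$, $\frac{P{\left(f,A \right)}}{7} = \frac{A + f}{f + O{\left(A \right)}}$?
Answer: $2190253748$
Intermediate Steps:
$O{\left(J \right)} = - \frac{J}{8}$
$P{\left(f,A \right)} = \frac{7 \left(A + f\right)}{f - \frac{A}{8}}$ ($P{\left(f,A \right)} = 7 \frac{A + f}{f - \frac{A}{8}} = \frac{7 \left(A + f\right)}{f - \frac{A}{8}}$)
$s{\left(j \right)} = 15 + j$ ($s{\left(j \right)} = 13 + \left(2 + j\right) = 15 + j$)
$\left(s{\left(-8 \right)} + 45034\right) \left(P{\left(59,118 \right)} + 48600\right) = \left(\left(15 - 8\right) + 45034\right) \left(\frac{56 \left(118 + 59\right)}{\left(-1\right) 118 + 8 \cdot 59} + 48600\right) = \left(7 + 45034\right) \left(56 \frac{1}{-118 + 472} \cdot 177 + 48600\right) = 45041 \left(56 \cdot \frac{1}{354} \cdot 177 + 48600\right) = 45041 \left(28 + 48600\right) = 45041 \cdot 48628 = 2190253748$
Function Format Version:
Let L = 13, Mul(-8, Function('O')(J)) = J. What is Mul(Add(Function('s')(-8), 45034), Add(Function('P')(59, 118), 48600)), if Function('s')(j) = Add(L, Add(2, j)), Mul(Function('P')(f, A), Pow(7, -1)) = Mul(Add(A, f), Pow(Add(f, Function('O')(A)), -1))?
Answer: 2190253748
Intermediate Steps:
Function('O')(J) = Mul(Rational(-1, 8), J)
Function('P')(f, A) = Mul(7, Pow(Add(f, Mul(Rational(-1, 8), A)), -1), Add(A, f)) (Function('P')(f, A) = Mul(7, Mul(Add(A, f), Pow(Add(f, Mul(Rational(-1, 8), A)), -1))) = Mul(7, Mul(Pow(Add(f, Mul(Rational(-1, 8), A)), -1), Add(A, f))) = Mul(7, Pow(Add(f, Mul(Rational(-1, 8), A)), -1), Add(A, f)))
Function('s')(j) = Add(15, j) (Function('s')(j) = Add(13, Add(2, j)) = Add(15, j))
Mul(Add(Function('s')(-8), 45034), Add(Function('P')(59, 118), 48600)) = Mul(Add(Add(15, -8), 45034), Add(Mul(56, Pow(Add(Mul(-1, 118), Mul(8, 59)), -1), Add(118, 59)), 48600)) = Mul(Add(7, 45034), Add(Mul(56, Pow(Add(-118, 472), -1), 177), 48600)) = Mul(45041, Add(Mul(56, Pow(354, -1), 177), 48600)) = Mul(45041, Add(Mul(56, Rational(1, 354), 177), 48600)) = Mul(45041, Add(28, 48600)) = Mul(45041, 48628) = 2190253748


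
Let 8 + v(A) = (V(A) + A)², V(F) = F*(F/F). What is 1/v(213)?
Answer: 1/181468 ≈ 5.5106e-6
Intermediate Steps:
V(F) = F (V(F) = F*1 = F)
v(A) = -8 + 4*A² (v(A) = -8 + (A + A)² = -8 + (2*A)² = -8 + 4*A²)
1/v(213) = 1/(-8 + 4*213²) = 1/(-8 + 4*45369) = 1/(-8 + 181476) = 1/181468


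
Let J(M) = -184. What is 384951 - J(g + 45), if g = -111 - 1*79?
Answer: 385135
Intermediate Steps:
g = -190 (g = -111 - 79 = -190)
384951 - J(g + 45) = 384951 - 1*(-184) = 384951 + 184 = 385135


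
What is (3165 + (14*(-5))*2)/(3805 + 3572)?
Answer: 3025/7377 ≈ 0.41006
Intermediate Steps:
(3165 + (14*(-5))*2)/(3805 + 3572) = (3165 - 70*2)/7377 = (3165 - 140)*(1/7377) = 3025*(1/7377) = 3025/7377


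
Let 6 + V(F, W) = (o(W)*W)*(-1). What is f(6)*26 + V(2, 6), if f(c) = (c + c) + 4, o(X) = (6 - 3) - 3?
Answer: 410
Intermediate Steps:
o(X) = 0 (o(X) = 3 - 3 = 0)
V(F, W) = -6 (V(F, W) = -6 + (0*W)*(-1) = -6 + 0*(-1) = -6 + 0 = -6)
f(c) = 4 + 2*c (f(c) = 2*c + 4 = 4 + 2*c)
f(6)*26 + V(2, 6) = (4 + 2*6)*26 - 6 = (4 + 12)*26 - 6 = 16*26 - 6 = 416 - 6 = 410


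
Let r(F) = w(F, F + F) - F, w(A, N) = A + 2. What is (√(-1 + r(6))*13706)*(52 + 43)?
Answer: 1302070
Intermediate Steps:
w(A, N) = 2 + A
r(F) = 2 (r(F) = (2 + F) - F = 2)
(√(-1 + r(6))*13706)*(52 + 43) = (√(-1 + 2)*13706)*(52 + 43) = (√1*13706)*95 = (1*13706)*95 = 13706*95 = 1302070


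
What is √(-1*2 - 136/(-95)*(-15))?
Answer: I*√8474/19 ≈ 4.845*I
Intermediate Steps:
√(-1*2 - 136/(-95)*(-15)) = √(-2 - 136*(-1/95)*(-15)) = √(-2 + (136/95)*(-15)) = √(-2 - 408/19) = √(-446/19) = I*√8474/19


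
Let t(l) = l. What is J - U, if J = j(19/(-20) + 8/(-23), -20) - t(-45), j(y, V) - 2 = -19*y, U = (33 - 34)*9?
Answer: 37103/460 ≈ 80.659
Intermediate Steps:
U = -9 (U = -1*9 = -9)
j(y, V) = 2 - 19*y
J = 32963/460 (J = (2 - 19*(19/(-20) + 8/(-23))) - 1*(-45) = (2 - 19*(19*(-1/20) + 8*(-1/23))) + 45 = (2 - 19*(-19/20 - 8/23)) + 45 = (2 - 19*(-597/460)) + 45 = (2 + 11343/460) + 45 = 12263/460 + 45 = 32963/460 ≈ 71.659)
J - U = 32963/460 - 1*(-9) = 32963/460 + 9 = 37103/460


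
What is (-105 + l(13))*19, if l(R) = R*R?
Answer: 1216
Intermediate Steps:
l(R) = R**2
(-105 + l(13))*19 = (-105 + 13**2)*19 = (-105 + 169)*19 = 64*19 = 1216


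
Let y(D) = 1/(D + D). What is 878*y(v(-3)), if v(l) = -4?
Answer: -439/4 ≈ -109.75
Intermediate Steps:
y(D) = 1/(2*D)
878*y(v(-3)) = 878*((½)/(-4)) = 878*((½)*(-¼)) = 878*(-⅛) = -439/4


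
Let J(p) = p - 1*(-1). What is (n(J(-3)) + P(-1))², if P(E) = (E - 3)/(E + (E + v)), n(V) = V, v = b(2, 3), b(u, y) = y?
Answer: 36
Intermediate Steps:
v = 3
J(p) = 1 + p (J(p) = p + 1 = 1 + p)
P(E) = (-3 + E)/(3 + 2*E) (P(E) = (E - 3)/(E + (E + 3)) = (-3 + E)/(E + (3 + E)) = (-3 + E)/(3 + 2*E))
(n(J(-3)) + P(-1))² = ((1 - 3) + (-3 - 1)/(3 + 2*(-1)))² = (-2 - 4/(3 - 2))² = (-2 - 4/1)² = (-2 + 1*(-4))² = (-2 - 4)² = (-6)² = 36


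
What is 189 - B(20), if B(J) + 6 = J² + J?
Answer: -225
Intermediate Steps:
B(J) = -6 + J + J² (B(J) = -6 + (J² + J) = -6 + (J + J²) = -6 + J + J²)
189 - B(20) = 189 - (-6 + 20 + 20²) = 189 - (-6 + 20 + 400) = 189 - 1*414 = 189 - 414 = -225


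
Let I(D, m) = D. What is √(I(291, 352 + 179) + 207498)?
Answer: √207789 ≈ 455.84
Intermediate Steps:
√(I(291, 352 + 179) + 207498) = √(291 + 207498) = √207789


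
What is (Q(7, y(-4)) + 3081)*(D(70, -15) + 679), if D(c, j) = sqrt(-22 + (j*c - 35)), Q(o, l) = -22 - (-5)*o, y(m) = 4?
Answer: 2100826 + 9282*I*sqrt(123) ≈ 2.1008e+6 + 1.0294e+5*I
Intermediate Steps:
Q(o, l) = -22 + 5*o
D(c, j) = sqrt(-57 + c*j) (D(c, j) = sqrt(-22 + (c*j - 35)) = sqrt(-22 + (-35 + c*j)) = sqrt(-57 + c*j))
(Q(7, y(-4)) + 3081)*(D(70, -15) + 679) = ((-22 + 5*7) + 3081)*(sqrt(-57 + 70*(-15)) + 679) = ((-22 + 35) + 3081)*(sqrt(-57 - 1050) + 679) = (13 + 3081)*(sqrt(-1107) + 679) = 3094*(3*I*sqrt(123) + 679) = 3094*(679 + 3*I*sqrt(123)) = 2100826 + 9282*I*sqrt(123)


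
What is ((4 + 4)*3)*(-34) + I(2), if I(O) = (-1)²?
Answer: -815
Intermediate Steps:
I(O) = 1
((4 + 4)*3)*(-34) + I(2) = ((4 + 4)*3)*(-34) + 1 = (8*3)*(-34) + 1 = 24*(-34) + 1 = -816 + 1 = -815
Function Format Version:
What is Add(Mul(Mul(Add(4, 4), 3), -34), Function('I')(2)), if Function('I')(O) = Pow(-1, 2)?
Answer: -815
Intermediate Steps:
Function('I')(O) = 1
Add(Mul(Mul(Add(4, 4), 3), -34), Function('I')(2)) = Add(Mul(Mul(Add(4, 4), 3), -34), 1) = Add(Mul(Mul(8, 3), -34), 1) = Add(Mul(24, -34), 1) = Add(-816, 1) = -815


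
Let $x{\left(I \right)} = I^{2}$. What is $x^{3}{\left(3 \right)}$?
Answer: $729$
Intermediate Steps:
$x^{3}{\left(3 \right)} = \left(3^{2}\right)^{3} = 9^{3} = 729$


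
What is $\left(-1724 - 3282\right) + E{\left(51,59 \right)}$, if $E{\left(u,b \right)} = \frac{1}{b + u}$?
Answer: $- \frac{550659}{110} \approx -5006.0$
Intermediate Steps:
$\left(-1724 - 3282\right) + E{\left(51,59 \right)} = \left(-1724 - 3282\right) + \frac{1}{59 + 51} = -5006 + \frac{1}{110} = - \frac{550659}{110}$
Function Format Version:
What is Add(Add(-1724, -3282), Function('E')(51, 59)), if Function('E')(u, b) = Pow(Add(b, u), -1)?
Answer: Rational(-550659, 110) ≈ -5006.0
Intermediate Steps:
Add(Add(-1724, -3282), Function('E')(51, 59)) = Add(Add(-1724, -3282), Pow(Add(59, 51), -1)) = Add(-5006, Pow(110, -1)) = Add(-5006, Rational(1, 110)) = Rational(-550659, 110)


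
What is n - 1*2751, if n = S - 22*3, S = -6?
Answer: -2823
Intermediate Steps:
n = -72 (n = -6 - 22*3 = -6 - 66 = -72)
n - 1*2751 = -72 - 1*2751 = -72 - 2751 = -2823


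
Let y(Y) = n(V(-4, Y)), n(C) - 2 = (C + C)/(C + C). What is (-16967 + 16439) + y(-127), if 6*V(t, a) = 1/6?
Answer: -525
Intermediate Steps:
V(t, a) = 1/36 (V(t, a) = (1/6)/6 = (1*(1/6))/6 = (1/6)*(1/6) = 1/36)
n(C) = 3 (n(C) = 2 + (C + C)/(C + C) = 2 + (2*C)/((2*C)) = 2 + (2*C)*(1/(2*C)) = 2 + 1 = 3)
y(Y) = 3
(-16967 + 16439) + y(-127) = (-16967 + 16439) + 3 = -528 + 3 = -525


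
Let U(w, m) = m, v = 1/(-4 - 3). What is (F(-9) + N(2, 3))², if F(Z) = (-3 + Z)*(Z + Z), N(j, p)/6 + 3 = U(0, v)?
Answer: 1904400/49 ≈ 38865.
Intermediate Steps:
v = -⅐ (v = 1/(-7) = -⅐ ≈ -0.14286)
N(j, p) = -132/7 (N(j, p) = -18 + 6*(-⅐) = -18 - 6/7 = -132/7)
F(Z) = 2*Z*(-3 + Z) (F(Z) = (-3 + Z)*(2*Z) = 2*Z*(-3 + Z))
(F(-9) + N(2, 3))² = (2*(-9)*(-3 - 9) - 132/7)² = (2*(-9)*(-12) - 132/7)² = (216 - 132/7)² = (1380/7)² = 1904400/49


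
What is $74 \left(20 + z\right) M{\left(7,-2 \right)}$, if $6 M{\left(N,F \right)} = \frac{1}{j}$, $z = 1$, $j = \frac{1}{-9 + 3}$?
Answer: $-1554$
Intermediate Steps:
$j = - \frac{1}{6}$ ($j = \frac{1}{-6} = - \frac{1}{6} \approx -0.16667$)
$M{\left(N,F \right)} = -1$ ($M{\left(N,F \right)} = \frac{1}{6 \left(- \frac{1}{6}\right)} = \frac{1}{6} \left(-6\right) = -1$)
$74 \left(20 + z\right) M{\left(7,-2 \right)} = 74 \left(20 + 1\right) \left(-1\right) = 74 \cdot 21 \left(-1\right) = 1554 \left(-1\right) = -1554$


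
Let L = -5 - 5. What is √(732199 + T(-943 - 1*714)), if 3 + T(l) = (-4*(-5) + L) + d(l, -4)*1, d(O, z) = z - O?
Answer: √733859 ≈ 856.66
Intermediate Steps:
L = -10
T(l) = 3 - l (T(l) = -3 + ((-4*(-5) - 10) + (-4 - l)*1) = -3 + ((20 - 10) + (-4 - l)) = -3 + (10 + (-4 - l)) = -3 + (6 - l) = 3 - l)
√(732199 + T(-943 - 1*714)) = √(732199 + (3 - (-943 - 1*714))) = √(732199 + (3 - (-943 - 714))) = √(732199 + (3 - 1*(-1657))) = √(732199 + (3 + 1657)) = √(732199 + 1660) = √733859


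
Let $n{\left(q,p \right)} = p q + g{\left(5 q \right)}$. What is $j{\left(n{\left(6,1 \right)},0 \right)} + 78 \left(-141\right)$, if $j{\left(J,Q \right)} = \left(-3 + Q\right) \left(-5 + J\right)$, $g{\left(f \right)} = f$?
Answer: $-11091$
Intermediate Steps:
$n{\left(q,p \right)} = 5 q + p q$ ($n{\left(q,p \right)} = p q + 5 q = 5 q + p q$)
$j{\left(J,Q \right)} = \left(-5 + J\right) \left(-3 + Q\right)$
$j{\left(n{\left(6,1 \right)},0 \right)} + 78 \left(-141\right) = \left(15 - 0 - 3 \cdot 6 \left(5 + 1\right) + 6 \left(5 + 1\right) 0\right) + 78 \left(-141\right) = \left(15 + 0 - 3 \cdot 6 \cdot 6 + 6 \cdot 6 \cdot 0\right) - 10998 = \left(15 + 0 - 108 + 36 \cdot 0\right) - 10998 = \left(15 + 0 - 108 + 0\right) - 10998 = -93 - 10998 = -11091$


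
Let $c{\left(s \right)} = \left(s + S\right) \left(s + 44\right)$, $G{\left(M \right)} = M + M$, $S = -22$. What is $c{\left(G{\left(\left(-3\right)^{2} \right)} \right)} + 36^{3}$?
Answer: $46408$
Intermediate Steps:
$G{\left(M \right)} = 2 M$
$c{\left(s \right)} = \left(-22 + s\right) \left(44 + s\right)$ ($c{\left(s \right)} = \left(s - 22\right) \left(s + 44\right) = \left(-22 + s\right) \left(44 + s\right)$)
$c{\left(G{\left(\left(-3\right)^{2} \right)} \right)} + 36^{3} = \left(-968 + \left(2 \left(-3\right)^{2}\right)^{2} + 22 \cdot 2 \left(-3\right)^{2}\right) + 36^{3} = \left(-968 + \left(2 \cdot 9\right)^{2} + 22 \cdot 2 \cdot 9\right) + 46656 = \left(-968 + 18^{2} + 22 \cdot 18\right) + 46656 = \left(-968 + 324 + 396\right) + 46656 = -248 + 46656 = 46408$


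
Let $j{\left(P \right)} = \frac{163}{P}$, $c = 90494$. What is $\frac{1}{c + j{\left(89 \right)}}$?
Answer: $\frac{89}{8054129} \approx 1.105 \cdot 10^{-5}$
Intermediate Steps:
$\frac{1}{c + j{\left(89 \right)}} = \frac{1}{90494 + \frac{163}{89}} = \frac{1}{\frac{8054129}{89}} = \frac{89}{8054129}$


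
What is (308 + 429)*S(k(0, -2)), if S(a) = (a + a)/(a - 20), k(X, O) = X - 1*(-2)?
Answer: -1474/9 ≈ -163.78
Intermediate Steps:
k(X, O) = 2 + X (k(X, O) = X + 2 = 2 + X)
S(a) = 2*a/(-20 + a) (S(a) = (2*a)/(-20 + a) = 2*a/(-20 + a))
(308 + 429)*S(k(0, -2)) = (308 + 429)*(2*(2 + 0)/(-20 + (2 + 0))) = 737*(2*2/(-20 + 2)) = 737*(2*2/(-18)) = 737*(2*2*(-1/18)) = 737*(-2/9) = -1474/9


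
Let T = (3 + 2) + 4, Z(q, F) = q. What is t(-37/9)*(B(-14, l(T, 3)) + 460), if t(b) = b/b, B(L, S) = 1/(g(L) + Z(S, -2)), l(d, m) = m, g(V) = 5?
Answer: 3681/8 ≈ 460.13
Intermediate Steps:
T = 9 (T = 5 + 4 = 9)
B(L, S) = 1/(5 + S)
t(b) = 1
t(-37/9)*(B(-14, l(T, 3)) + 460) = 1*(1/(5 + 3) + 460) = 1*(1/8 + 460) = 1*(⅛ + 460) = 1*(3681/8) = 3681/8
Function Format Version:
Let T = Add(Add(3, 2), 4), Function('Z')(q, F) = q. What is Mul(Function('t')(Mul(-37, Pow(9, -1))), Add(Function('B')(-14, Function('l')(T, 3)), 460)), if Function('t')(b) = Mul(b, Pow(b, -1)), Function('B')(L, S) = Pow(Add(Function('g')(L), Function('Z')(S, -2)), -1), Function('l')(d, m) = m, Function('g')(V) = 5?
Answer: Rational(3681, 8) ≈ 460.13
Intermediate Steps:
T = 9 (T = Add(5, 4) = 9)
Function('B')(L, S) = Pow(Add(5, S), -1)
Function('t')(b) = 1
Mul(Function('t')(Mul(-37, Pow(9, -1))), Add(Function('B')(-14, Function('l')(T, 3)), 460)) = Mul(1, Add(Pow(Add(5, 3), -1), 460)) = Mul(1, Add(Pow(8, -1), 460)) = Mul(1, Add(Rational(1, 8), 460)) = Mul(1, Rational(3681, 8)) = Rational(3681, 8)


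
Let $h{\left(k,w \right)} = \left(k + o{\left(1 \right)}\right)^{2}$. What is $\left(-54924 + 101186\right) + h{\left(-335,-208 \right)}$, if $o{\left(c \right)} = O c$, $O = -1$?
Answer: $159158$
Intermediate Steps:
$o{\left(c \right)} = - c$
$h{\left(k,w \right)} = \left(-1 + k\right)^{2}$ ($h{\left(k,w \right)} = \left(k - 1\right)^{2} = \left(-1 + k\right)^{2}$)
$\left(-54924 + 101186\right) + h{\left(-335,-208 \right)} = \left(-54924 + 101186\right) + \left(-1 - 335\right)^{2} = 46262 + \left(-336\right)^{2} = 46262 + 112896 = 159158$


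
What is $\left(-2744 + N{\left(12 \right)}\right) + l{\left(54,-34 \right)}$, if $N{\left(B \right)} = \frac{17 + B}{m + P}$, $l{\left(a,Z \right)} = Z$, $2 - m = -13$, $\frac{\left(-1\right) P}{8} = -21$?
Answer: $- \frac{508345}{183} \approx -2777.8$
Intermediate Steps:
$P = 168$ ($P = \left(-8\right) \left(-21\right) = 168$)
$m = 15$ ($m = 2 - -13 = 2 + 13 = 15$)
$N{\left(B \right)} = \frac{17}{183} + \frac{B}{183}$ ($N{\left(B \right)} = \frac{17 + B}{15 + 168} = \frac{17 + B}{183} = \left(17 + B\right) \frac{1}{183} = \frac{17}{183} + \frac{B}{183}$)
$\left(-2744 + N{\left(12 \right)}\right) + l{\left(54,-34 \right)} = \left(-2744 + \left(\frac{17}{183} + \frac{1}{183} \cdot 12\right)\right) - 34 = \left(-2744 + \left(\frac{17}{183} + \frac{4}{61}\right)\right) - 34 = \left(-2744 + \frac{29}{183}\right) - 34 = - \frac{502123}{183} - 34 = - \frac{508345}{183}$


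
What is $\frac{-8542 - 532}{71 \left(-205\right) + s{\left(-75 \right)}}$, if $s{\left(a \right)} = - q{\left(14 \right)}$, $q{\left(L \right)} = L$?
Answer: $\frac{9074}{14569} \approx 0.62283$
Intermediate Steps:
$s{\left(a \right)} = -14$ ($s{\left(a \right)} = \left(-1\right) 14 = -14$)
$\frac{-8542 - 532}{71 \left(-205\right) + s{\left(-75 \right)}} = \frac{-8542 - 532}{71 \left(-205\right) - 14} = - \frac{9074}{-14555 - 14} = - \frac{9074}{-14569} = \left(-9074\right) \left(- \frac{1}{14569}\right) = \frac{9074}{14569}$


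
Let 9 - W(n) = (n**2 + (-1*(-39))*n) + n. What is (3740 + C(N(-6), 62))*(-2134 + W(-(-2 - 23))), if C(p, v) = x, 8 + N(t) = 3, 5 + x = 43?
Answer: -14167500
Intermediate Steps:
x = 38 (x = -5 + 43 = 38)
N(t) = -5 (N(t) = -8 + 3 = -5)
C(p, v) = 38
W(n) = 9 - n**2 - 40*n (W(n) = 9 - ((n**2 + (-1*(-39))*n) + n) = 9 - ((n**2 + 39*n) + n) = 9 - (n**2 + 40*n) = 9 + (-n**2 - 40*n) = 9 - n**2 - 40*n)
(3740 + C(N(-6), 62))*(-2134 + W(-(-2 - 23))) = (3740 + 38)*(-2134 + (9 - (-(-2 - 23))**2 - (-40)*(-2 - 23))) = 3778*(-2134 + (9 - (-1*(-25))**2 - (-40)*(-25))) = 3778*(-2134 + (9 - 1*25**2 - 40*25)) = 3778*(-2134 + (9 - 1*625 - 1000)) = 3778*(-2134 + (9 - 625 - 1000)) = 3778*(-2134 - 1616) = 3778*(-3750) = -14167500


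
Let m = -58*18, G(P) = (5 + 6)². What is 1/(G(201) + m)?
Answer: -1/923 ≈ -0.0010834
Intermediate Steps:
G(P) = 121 (G(P) = 11² = 121)
m = -1044
1/(G(201) + m) = 1/(121 - 1044) = 1/(-923) = -1/923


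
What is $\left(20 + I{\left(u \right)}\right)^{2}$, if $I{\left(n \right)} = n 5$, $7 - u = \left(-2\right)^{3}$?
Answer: $9025$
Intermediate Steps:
$u = 15$ ($u = 7 - \left(-2\right)^{3} = 7 - -8 = 7 + 8 = 15$)
$I{\left(n \right)} = 5 n$
$\left(20 + I{\left(u \right)}\right)^{2} = \left(20 + 5 \cdot 15\right)^{2} = \left(20 + 75\right)^{2} = 95^{2} = 9025$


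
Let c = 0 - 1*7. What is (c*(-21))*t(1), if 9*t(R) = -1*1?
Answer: -49/3 ≈ -16.333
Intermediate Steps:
c = -7 (c = 0 - 7 = -7)
t(R) = -⅑ (t(R) = (-1*1)/9 = (⅑)*(-1) = -⅑)
(c*(-21))*t(1) = -7*(-21)*(-⅑) = 147*(-⅑) = -49/3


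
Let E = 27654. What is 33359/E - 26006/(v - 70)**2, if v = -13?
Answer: -489359773/190508406 ≈ -2.5687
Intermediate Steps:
33359/E - 26006/(v - 70)**2 = 33359/27654 - 26006/(-13 - 70)**2 = 33359*(1/27654) - 26006/((-83)**2) = 33359/27654 - 26006/6889 = -489359773/190508406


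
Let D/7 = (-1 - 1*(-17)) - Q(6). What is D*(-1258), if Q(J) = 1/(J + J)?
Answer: -840973/6 ≈ -1.4016e+5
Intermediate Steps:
Q(J) = 1/(2*J)
D = 1337/12 (D = 7*((-1 - 1*(-17)) - 1/(2*6)) = 7*((-1 + 17) - 1/(2*6)) = 7*(16 - 1*1/12) = 7*(16 - 1/12) = 7*(191/12) = 1337/12 ≈ 111.42)
D*(-1258) = (1337/12)*(-1258) = -840973/6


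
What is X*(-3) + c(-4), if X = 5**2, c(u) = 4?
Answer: -71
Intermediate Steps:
X = 25
X*(-3) + c(-4) = 25*(-3) + 4 = -75 + 4 = -71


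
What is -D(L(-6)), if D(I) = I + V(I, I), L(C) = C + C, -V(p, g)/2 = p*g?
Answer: 300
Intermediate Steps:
V(p, g) = -2*g*p (V(p, g) = -2*p*g = -2*g*p)
L(C) = 2*C
D(I) = I - 2*I² (D(I) = I - 2*I*I = I - 2*I²)
-D(L(-6)) = -2*(-6)*(1 - 4*(-6)) = -(-12)*(1 - 2*(-12)) = -(-12)*(1 + 24) = -(-12)*25 = -1*(-300) = 300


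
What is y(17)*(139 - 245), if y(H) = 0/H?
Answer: 0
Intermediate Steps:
y(H) = 0
y(17)*(139 - 245) = 0*(139 - 245) = 0*(-106) = 0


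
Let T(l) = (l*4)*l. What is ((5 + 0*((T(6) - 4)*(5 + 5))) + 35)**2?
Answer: 1600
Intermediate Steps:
T(l) = 4*l**2 (T(l) = (4*l)*l = 4*l**2)
((5 + 0*((T(6) - 4)*(5 + 5))) + 35)**2 = ((5 + 0*((4*6**2 - 4)*(5 + 5))) + 35)**2 = ((5 + 0*((4*36 - 4)*10)) + 35)**2 = ((5 + 0*((144 - 4)*10)) + 35)**2 = ((5 + 0*(140*10)) + 35)**2 = ((5 + 0*1400) + 35)**2 = ((5 + 0) + 35)**2 = (5 + 35)**2 = 40**2 = 1600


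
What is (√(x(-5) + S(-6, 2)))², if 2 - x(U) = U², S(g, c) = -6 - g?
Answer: -23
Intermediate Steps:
x(U) = 2 - U²
(√(x(-5) + S(-6, 2)))² = (√((2 - 1*(-5)²) + (-6 - 1*(-6))))² = (√((2 - 1*25) + (-6 + 6)))² = (√((2 - 25) + 0))² = (√(-23 + 0))² = (√(-23))² = (I*√23)² = -23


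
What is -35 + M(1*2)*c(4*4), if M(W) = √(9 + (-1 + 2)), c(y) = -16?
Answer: -35 - 16*√10 ≈ -85.596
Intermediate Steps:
M(W) = √10 (M(W) = √(9 + 1) = √10)
-35 + M(1*2)*c(4*4) = -35 + √10*(-16) = -35 - 16*√10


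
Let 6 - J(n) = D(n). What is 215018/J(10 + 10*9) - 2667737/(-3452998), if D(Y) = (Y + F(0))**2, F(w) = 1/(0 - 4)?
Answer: -11454857288039/549389246790 ≈ -20.850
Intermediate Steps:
F(w) = -1/4 (F(w) = 1/(-4) = -1/4)
D(Y) = (-1/4 + Y)**2 (D(Y) = (Y - 1/4)**2 = (-1/4 + Y)**2)
J(n) = 6 - (-1 + 4*n)**2/16
215018/J(10 + 10*9) - 2667737/(-3452998) = 215018/(6 - (-1 + 4*(10 + 10*9))**2/16) - 2667737/(-3452998) = 215018/(6 - (-1 + 4*(10 + 90))**2/16) - 2667737*(-1/3452998) = 215018/(6 - (-1 + 4*100)**2/16) + 2667737/3452998 = 215018/(6 - (-1 + 400)**2/16) + 2667737/3452998 = 215018/(6 - 1/16*399**2) + 2667737/3452998 = 215018/(6 - 1/16*159201) + 2667737/3452998 = 215018/(6 - 159201/16) + 2667737/3452998 = 215018/(-159105/16) + 2667737/3452998 = 215018*(-16/159105) + 2667737/3452998 = -3440288/159105 + 2667737/3452998 = -11454857288039/549389246790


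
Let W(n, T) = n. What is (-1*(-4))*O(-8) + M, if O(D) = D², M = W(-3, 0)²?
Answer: 265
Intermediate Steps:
M = 9 (M = (-3)² = 9)
(-1*(-4))*O(-8) + M = -1*(-4)*(-8)² + 9 = 4*64 + 9 = 256 + 9 = 265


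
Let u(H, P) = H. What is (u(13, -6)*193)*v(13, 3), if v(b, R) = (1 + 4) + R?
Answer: 20072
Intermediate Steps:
v(b, R) = 5 + R
(u(13, -6)*193)*v(13, 3) = (13*193)*(5 + 3) = 2509*8 = 20072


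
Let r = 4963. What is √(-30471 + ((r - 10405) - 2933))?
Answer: I*√38846 ≈ 197.09*I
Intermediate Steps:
√(-30471 + ((r - 10405) - 2933)) = √(-30471 + ((4963 - 10405) - 2933)) = √(-30471 + (-5442 - 2933)) = √(-30471 - 8375) = √(-38846) = I*√38846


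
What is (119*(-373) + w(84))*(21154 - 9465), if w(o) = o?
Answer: -517857767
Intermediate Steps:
(119*(-373) + w(84))*(21154 - 9465) = (119*(-373) + 84)*(21154 - 9465) = (-44387 + 84)*11689 = -44303*11689 = -517857767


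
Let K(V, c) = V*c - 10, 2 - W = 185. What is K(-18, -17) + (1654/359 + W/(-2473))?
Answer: 266946911/887807 ≈ 300.68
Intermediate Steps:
W = -183 (W = 2 - 1*185 = 2 - 185 = -183)
K(V, c) = -10 + V*c
K(-18, -17) + (1654/359 + W/(-2473)) = (-10 - 18*(-17)) + (1654/359 - 183/(-2473)) = (-10 + 306) + (1654*(1/359) - 183*(-1/2473)) = 296 + (1654/359 + 183/2473) = 296 + 4156039/887807 = 266946911/887807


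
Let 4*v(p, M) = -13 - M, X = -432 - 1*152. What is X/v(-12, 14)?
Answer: 2336/27 ≈ 86.519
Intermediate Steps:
X = -584 (X = -432 - 152 = -584)
v(p, M) = -13/4 - M/4 (v(p, M) = (-13 - M)/4 = -13/4 - M/4)
X/v(-12, 14) = -584/(-13/4 - ¼*14) = -584/(-13/4 - 7/2) = -584/(-27/4) = -584*(-4/27) = 2336/27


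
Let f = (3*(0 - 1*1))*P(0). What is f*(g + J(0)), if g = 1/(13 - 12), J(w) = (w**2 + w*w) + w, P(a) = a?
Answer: 0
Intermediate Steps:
J(w) = w + 2*w**2 (J(w) = (w**2 + w**2) + w = 2*w**2 + w = w + 2*w**2)
g = 1 (g = 1/1 = 1)
f = 0 (f = (3*(0 - 1*1))*0 = (3*(0 - 1))*0 = (3*(-1))*0 = -3*0 = 0)
f*(g + J(0)) = 0*(1 + 0*(1 + 2*0)) = 0*(1 + 0*(1 + 0)) = 0*(1 + 0*1) = 0*(1 + 0) = 0*1 = 0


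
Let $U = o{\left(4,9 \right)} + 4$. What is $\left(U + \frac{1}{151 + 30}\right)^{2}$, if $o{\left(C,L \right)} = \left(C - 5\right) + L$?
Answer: $\frac{4721929}{32761} \approx 144.13$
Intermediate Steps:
$o{\left(C,L \right)} = -5 + C + L$ ($o{\left(C,L \right)} = \left(-5 + C\right) + L = -5 + C + L$)
$U = 12$ ($U = \left(-5 + 4 + 9\right) + 4 = 8 + 4 = 12$)
$\left(U + \frac{1}{151 + 30}\right)^{2} = \left(12 + \frac{1}{151 + 30}\right)^{2} = \left(12 + \frac{1}{181}\right)^{2} = \left(\frac{2173}{181}\right)^{2} = \frac{4721929}{32761}$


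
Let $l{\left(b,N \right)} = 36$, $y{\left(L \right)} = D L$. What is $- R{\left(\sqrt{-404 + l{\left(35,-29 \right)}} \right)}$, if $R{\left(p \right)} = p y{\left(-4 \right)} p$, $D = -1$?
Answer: $1472$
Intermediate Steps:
$y{\left(L \right)} = - L$
$R{\left(p \right)} = 4 p^{2}$ ($R{\left(p \right)} = p \left(\left(-1\right) \left(-4\right)\right) p = p 4 p = 4 p p = 4 p^{2}$)
$- R{\left(\sqrt{-404 + l{\left(35,-29 \right)}} \right)} = - 4 \left(\sqrt{-404 + 36}\right)^{2} = - 4 \left(\sqrt{-368}\right)^{2} = - 4 \left(4 i \sqrt{23}\right)^{2} = - 4 \left(-368\right) = \left(-1\right) \left(-1472\right) = 1472$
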